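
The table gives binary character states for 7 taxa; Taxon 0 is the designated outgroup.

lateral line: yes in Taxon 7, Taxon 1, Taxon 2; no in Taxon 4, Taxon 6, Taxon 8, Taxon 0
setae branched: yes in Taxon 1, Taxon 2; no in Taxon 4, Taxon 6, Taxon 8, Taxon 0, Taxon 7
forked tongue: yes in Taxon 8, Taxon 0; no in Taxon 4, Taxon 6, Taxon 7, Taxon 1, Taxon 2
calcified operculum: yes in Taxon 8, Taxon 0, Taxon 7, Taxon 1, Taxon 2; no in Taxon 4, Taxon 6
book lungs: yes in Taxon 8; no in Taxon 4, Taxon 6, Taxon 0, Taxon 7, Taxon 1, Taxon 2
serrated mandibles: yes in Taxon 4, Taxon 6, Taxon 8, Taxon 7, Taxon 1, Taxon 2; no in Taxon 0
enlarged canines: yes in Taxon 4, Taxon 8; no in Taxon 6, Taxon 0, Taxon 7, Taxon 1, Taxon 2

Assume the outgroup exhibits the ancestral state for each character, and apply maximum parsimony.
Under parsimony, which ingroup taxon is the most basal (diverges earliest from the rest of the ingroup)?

Taxon 8

Character polarity is set by the outgroup: the derived state is whichever differs from the outgroup's state, so for forked tongue, calcified operculum the derived state is 'no', and for the remaining characters it is 'yes'.
lateral line: derived state 'yes' in Taxon 1, Taxon 2, and Taxon 7 only — synapomorphy for {Taxon 1, Taxon 2, Taxon 7}.
setae branched (derived state 'yes') is shared by Taxon 1 and Taxon 2 — a synapomorphy uniting that clade.
forked tongue: derived state 'no' in Taxon 1, Taxon 2, Taxon 4, Taxon 6, and Taxon 7 only — synapomorphy for {Taxon 1, Taxon 2, Taxon 4, Taxon 6, Taxon 7}.
calcified operculum (derived state 'no') is shared by Taxon 4 and Taxon 6 — a synapomorphy uniting that clade.
book lungs (derived state 'yes') is unique to Taxon 8 (autapomorphy; uninformative for grouping).
All ingroup taxa share the derived state 'yes' for serrated mandibles; it defines the ingroup but does not resolve relationships within it.
enlarged canines (state 'yes') occurs in Taxon 4 and Taxon 8 but conflicts with the nesting implied by the other characters — most parsimoniously interpreted as homoplasy.
Most parsimonious ingroup topology: ((((Taxon 2,Taxon 1),Taxon 7),(Taxon 6,Taxon 4)),Taxon 8).
Taxon 8 is sister to the clade containing all other ingroup taxa, so it is the earliest-diverging (most basal) ingroup lineage.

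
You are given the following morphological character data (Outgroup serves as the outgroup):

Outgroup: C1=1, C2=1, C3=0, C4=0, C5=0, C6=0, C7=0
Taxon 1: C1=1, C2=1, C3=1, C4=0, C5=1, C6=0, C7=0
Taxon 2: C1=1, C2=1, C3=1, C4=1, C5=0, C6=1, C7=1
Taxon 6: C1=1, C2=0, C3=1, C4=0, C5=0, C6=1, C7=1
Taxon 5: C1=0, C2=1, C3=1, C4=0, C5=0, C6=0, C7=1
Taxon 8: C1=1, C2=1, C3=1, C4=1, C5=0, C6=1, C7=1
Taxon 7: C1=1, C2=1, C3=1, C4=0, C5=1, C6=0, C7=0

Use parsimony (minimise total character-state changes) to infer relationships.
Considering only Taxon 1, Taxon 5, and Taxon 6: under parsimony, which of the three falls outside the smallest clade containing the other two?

Taxon 1

Character polarity is set by the outgroup: the derived state is whichever differs from the outgroup's state, so for C1, C2 the derived state is '0', and for the remaining characters it is '1'.
C1 (derived state '0') is unique to Taxon 5 (autapomorphy; uninformative for grouping).
C2: derived state '0' in Taxon 6 only — an autapomorphy, so it tells us nothing about relationships among taxa.
All ingroup taxa share the derived state '1' for C3; it defines the ingroup but does not resolve relationships within it.
C4: derived state '1' in Taxon 2 and Taxon 8 only — synapomorphy for {Taxon 2, Taxon 8}.
Only Taxon 1 and Taxon 7 show the derived state '1' for C5, supporting them as a clade.
C6: derived state '1' in Taxon 2, Taxon 6, and Taxon 8 only — synapomorphy for {Taxon 2, Taxon 6, Taxon 8}.
C7 (derived state '1') is shared by Taxon 2, Taxon 5, Taxon 6, and Taxon 8 — a synapomorphy uniting that clade.
Most parsimonious ingroup topology: ((((Taxon 2,Taxon 8),Taxon 6),Taxon 5),(Taxon 7,Taxon 1)).
Taxon 5 and Taxon 6 share a more recent common ancestor with each other than either does with Taxon 1, so Taxon 1 is the least closely related of the three.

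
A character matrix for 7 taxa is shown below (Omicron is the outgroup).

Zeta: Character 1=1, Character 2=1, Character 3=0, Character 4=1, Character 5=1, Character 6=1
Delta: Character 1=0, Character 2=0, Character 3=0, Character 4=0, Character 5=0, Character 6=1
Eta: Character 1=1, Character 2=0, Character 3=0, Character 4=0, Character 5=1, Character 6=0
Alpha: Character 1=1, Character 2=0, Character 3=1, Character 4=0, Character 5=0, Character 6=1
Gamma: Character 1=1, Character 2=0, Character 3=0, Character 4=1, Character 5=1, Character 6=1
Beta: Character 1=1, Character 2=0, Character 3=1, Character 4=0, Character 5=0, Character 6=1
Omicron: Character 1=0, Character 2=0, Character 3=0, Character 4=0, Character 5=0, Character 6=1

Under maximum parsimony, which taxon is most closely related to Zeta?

Gamma

Character polarity is set by the outgroup: the derived state is whichever differs from the outgroup's state, so for Character 6 the derived state is '0', and for the remaining characters it is '1'.
Only Alpha, Beta, Eta, Gamma, and Zeta show the derived state '1' for Character 1, supporting them as a clade.
Character 2: derived state '1' in Zeta only — an autapomorphy, so it tells us nothing about relationships among taxa.
Character 3 (derived state '1') is shared by Alpha and Beta — a synapomorphy uniting that clade.
Character 4: derived state '1' in Gamma and Zeta only — synapomorphy for {Gamma, Zeta}.
Character 5: derived state '1' in Eta, Gamma, and Zeta only — synapomorphy for {Eta, Gamma, Zeta}.
Character 6 (derived state '0') is unique to Eta (autapomorphy; uninformative for grouping).
Most parsimonious ingroup topology: ((((Zeta,Gamma),Eta),(Alpha,Beta)),Delta).
Zeta and Gamma form a cherry on this tree, so they are sister taxa.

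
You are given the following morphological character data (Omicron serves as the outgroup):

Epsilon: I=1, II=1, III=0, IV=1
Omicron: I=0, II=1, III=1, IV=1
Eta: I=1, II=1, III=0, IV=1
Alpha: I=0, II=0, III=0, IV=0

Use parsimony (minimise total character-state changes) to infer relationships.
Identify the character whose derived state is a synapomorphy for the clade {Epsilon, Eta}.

I

Character polarity is set by the outgroup: the derived state is whichever differs from the outgroup's state, so for II, III, IV the derived state is '0', and for the remaining characters it is '1'.
I (derived state '1') is shared by Epsilon and Eta — a synapomorphy uniting that clade.
II: derived state '0' in Alpha only — an autapomorphy, so it tells us nothing about relationships among taxa.
All ingroup taxa share the derived state '0' for III; it defines the ingroup but does not resolve relationships within it.
IV (derived state '0') is unique to Alpha (autapomorphy; uninformative for grouping).
Most parsimonious ingroup topology: ((Eta,Epsilon),Alpha).
The clade {Epsilon, Eta} is supported by I: its derived state '1' occurs in exactly those taxa and in no other taxon (including the outgroup).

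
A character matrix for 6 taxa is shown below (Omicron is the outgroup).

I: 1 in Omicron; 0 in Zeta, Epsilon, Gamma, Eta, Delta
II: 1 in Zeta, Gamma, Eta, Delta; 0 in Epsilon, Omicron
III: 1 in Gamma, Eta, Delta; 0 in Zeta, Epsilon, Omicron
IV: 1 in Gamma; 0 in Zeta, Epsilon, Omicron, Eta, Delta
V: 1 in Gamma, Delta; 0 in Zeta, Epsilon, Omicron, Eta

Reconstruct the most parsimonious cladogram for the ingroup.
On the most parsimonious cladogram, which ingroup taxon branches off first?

Character polarity is set by the outgroup: the derived state is whichever differs from the outgroup's state, so for I the derived state is '0', and for the remaining characters it is '1'.
I (derived state '0') is shared by all ingroup taxa — unites the whole ingroup.
II (derived state '1') is shared by Delta, Eta, Gamma, and Zeta — a synapomorphy uniting that clade.
Only Delta, Eta, and Gamma show the derived state '1' for III, supporting them as a clade.
IV (derived state '1') is unique to Gamma (autapomorphy; uninformative for grouping).
V (derived state '1') is shared by Delta and Gamma — a synapomorphy uniting that clade.
Most parsimonious ingroup topology: ((((Delta,Gamma),Eta),Zeta),Epsilon).
Epsilon is sister to the clade containing all other ingroup taxa, so it is the earliest-diverging (most basal) ingroup lineage.

Epsilon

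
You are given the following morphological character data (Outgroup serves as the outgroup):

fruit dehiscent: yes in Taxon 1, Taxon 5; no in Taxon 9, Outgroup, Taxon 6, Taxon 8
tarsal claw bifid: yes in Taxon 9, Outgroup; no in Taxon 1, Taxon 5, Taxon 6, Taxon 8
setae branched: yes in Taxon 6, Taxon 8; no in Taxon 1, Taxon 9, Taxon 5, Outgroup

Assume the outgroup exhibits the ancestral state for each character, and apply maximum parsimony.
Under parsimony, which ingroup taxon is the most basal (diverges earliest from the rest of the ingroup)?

Taxon 9

Character polarity is set by the outgroup: the derived state is whichever differs from the outgroup's state, so for tarsal claw bifid the derived state is 'no', and for the remaining characters it is 'yes'.
Only Taxon 1 and Taxon 5 show the derived state 'yes' for fruit dehiscent, supporting them as a clade.
tarsal claw bifid: derived state 'no' in Taxon 1, Taxon 5, Taxon 6, and Taxon 8 only — synapomorphy for {Taxon 1, Taxon 5, Taxon 6, Taxon 8}.
Only Taxon 6 and Taxon 8 show the derived state 'yes' for setae branched, supporting them as a clade.
Most parsimonious ingroup topology: (((Taxon 5,Taxon 1),(Taxon 6,Taxon 8)),Taxon 9).
Taxon 9 is sister to the clade containing all other ingroup taxa, so it is the earliest-diverging (most basal) ingroup lineage.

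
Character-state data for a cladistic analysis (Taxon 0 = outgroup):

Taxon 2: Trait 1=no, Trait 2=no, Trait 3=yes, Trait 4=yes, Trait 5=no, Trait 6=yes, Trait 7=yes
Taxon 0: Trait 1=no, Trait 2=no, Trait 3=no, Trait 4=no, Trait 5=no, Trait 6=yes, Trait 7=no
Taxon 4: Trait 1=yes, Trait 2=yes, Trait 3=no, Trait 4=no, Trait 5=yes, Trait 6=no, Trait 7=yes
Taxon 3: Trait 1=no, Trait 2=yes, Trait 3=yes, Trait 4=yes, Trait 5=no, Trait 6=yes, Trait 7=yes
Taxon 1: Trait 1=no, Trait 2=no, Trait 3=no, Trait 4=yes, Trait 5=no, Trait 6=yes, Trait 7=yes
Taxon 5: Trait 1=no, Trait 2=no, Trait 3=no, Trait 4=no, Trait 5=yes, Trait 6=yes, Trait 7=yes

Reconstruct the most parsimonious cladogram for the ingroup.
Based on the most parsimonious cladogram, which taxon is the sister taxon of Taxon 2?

Character polarity is set by the outgroup: the derived state is whichever differs from the outgroup's state, so for Trait 6 the derived state is 'no', and for the remaining characters it is 'yes'.
Trait 1: derived state 'yes' in Taxon 4 only — an autapomorphy, so it tells us nothing about relationships among taxa.
Trait 2 groups Taxon 3 and Taxon 4, which is incompatible with the clades supported by the remaining characters; treating it as convergent (homoplasy) costs fewer steps than any alternative tree.
Trait 3: derived state 'yes' in Taxon 2 and Taxon 3 only — synapomorphy for {Taxon 2, Taxon 3}.
Only Taxon 1, Taxon 2, and Taxon 3 show the derived state 'yes' for Trait 4, supporting them as a clade.
Trait 5: derived state 'yes' in Taxon 4 and Taxon 5 only — synapomorphy for {Taxon 4, Taxon 5}.
Trait 6 (derived state 'no') is unique to Taxon 4 (autapomorphy; uninformative for grouping).
All ingroup taxa share the derived state 'yes' for Trait 7; it defines the ingroup but does not resolve relationships within it.
Most parsimonious ingroup topology: ((Taxon 1,(Taxon 2,Taxon 3)),(Taxon 4,Taxon 5)).
Taxon 2 and Taxon 3 form a cherry on this tree, so they are sister taxa.

Taxon 3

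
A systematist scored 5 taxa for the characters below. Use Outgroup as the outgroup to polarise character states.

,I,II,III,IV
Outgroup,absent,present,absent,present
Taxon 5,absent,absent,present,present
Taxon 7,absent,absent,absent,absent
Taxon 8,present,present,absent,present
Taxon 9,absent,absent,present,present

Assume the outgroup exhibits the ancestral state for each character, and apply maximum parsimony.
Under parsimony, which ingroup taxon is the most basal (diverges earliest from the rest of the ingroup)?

Taxon 8

Character polarity is set by the outgroup: the derived state is whichever differs from the outgroup's state, so for II, IV the derived state is 'absent', and for the remaining characters it is 'present'.
I (derived state 'present') is unique to Taxon 8 (autapomorphy; uninformative for grouping).
II: derived state 'absent' in Taxon 5, Taxon 7, and Taxon 9 only — synapomorphy for {Taxon 5, Taxon 7, Taxon 9}.
III (derived state 'present') is shared by Taxon 5 and Taxon 9 — a synapomorphy uniting that clade.
IV (derived state 'absent') is unique to Taxon 7 (autapomorphy; uninformative for grouping).
Most parsimonious ingroup topology: (Taxon 8,((Taxon 5,Taxon 9),Taxon 7)).
Taxon 8 is sister to the clade containing all other ingroup taxa, so it is the earliest-diverging (most basal) ingroup lineage.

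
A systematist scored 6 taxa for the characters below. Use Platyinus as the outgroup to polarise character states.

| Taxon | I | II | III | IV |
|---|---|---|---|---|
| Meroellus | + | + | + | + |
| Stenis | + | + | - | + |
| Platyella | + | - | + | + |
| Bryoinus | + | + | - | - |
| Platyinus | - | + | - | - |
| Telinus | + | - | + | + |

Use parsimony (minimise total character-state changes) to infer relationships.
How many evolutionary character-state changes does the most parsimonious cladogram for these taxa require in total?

4

Character polarity is set by the outgroup: the derived state is whichever differs from the outgroup's state, so for II the derived state is '-', and for the remaining characters it is '+'.
I (derived state '+') is shared by all ingroup taxa — unites the whole ingroup.
II (derived state '-') is shared by Platyella and Telinus — a synapomorphy uniting that clade.
III: derived state '+' in Meroellus, Platyella, and Telinus only — synapomorphy for {Meroellus, Platyella, Telinus}.
Only Meroellus, Platyella, Stenis, and Telinus show the derived state '+' for IV, supporting them as a clade.
Most parsimonious ingroup topology: (Bryoinus,((Meroellus,(Platyella,Telinus)),Stenis)).
Changes per character on this tree: I: 1; II: 1; III: 1; IV: 1.
Total = 4.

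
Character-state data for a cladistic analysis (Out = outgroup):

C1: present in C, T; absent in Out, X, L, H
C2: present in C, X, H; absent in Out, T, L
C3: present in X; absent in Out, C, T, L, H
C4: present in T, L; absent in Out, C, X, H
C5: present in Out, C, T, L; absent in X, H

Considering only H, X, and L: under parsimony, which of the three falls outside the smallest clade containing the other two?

L

Character polarity is set by the outgroup: the derived state is whichever differs from the outgroup's state, so for C5 the derived state is 'absent', and for the remaining characters it is 'present'.
C1 groups C and T, which is incompatible with the clades supported by the remaining characters; treating it as convergent (homoplasy) costs fewer steps than any alternative tree.
Only C, H, and X show the derived state 'present' for C2, supporting them as a clade.
C3 (derived state 'present') is unique to X (autapomorphy; uninformative for grouping).
C4: derived state 'present' in L and T only — synapomorphy for {L, T}.
C5: derived state 'absent' in H and X only — synapomorphy for {H, X}.
Most parsimonious ingroup topology: ((C,(X,H)),(T,L)).
X and H share a more recent common ancestor with each other than either does with L, so L is the least closely related of the three.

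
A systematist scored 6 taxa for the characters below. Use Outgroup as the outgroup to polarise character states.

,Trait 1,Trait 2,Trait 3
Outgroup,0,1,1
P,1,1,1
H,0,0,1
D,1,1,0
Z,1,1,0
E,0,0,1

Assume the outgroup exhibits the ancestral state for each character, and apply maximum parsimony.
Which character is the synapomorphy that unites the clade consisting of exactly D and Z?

Character polarity is set by the outgroup: the derived state is whichever differs from the outgroup's state, so for Trait 2, Trait 3 the derived state is '0', and for the remaining characters it is '1'.
Only D, P, and Z show the derived state '1' for Trait 1, supporting them as a clade.
Trait 2 (derived state '0') is shared by E and H — a synapomorphy uniting that clade.
Trait 3 (derived state '0') is shared by D and Z — a synapomorphy uniting that clade.
Most parsimonious ingroup topology: ((P,(D,Z)),(H,E)).
The clade {D, Z} is supported by Trait 3: its derived state '0' occurs in exactly those taxa and in no other taxon (including the outgroup).

Trait 3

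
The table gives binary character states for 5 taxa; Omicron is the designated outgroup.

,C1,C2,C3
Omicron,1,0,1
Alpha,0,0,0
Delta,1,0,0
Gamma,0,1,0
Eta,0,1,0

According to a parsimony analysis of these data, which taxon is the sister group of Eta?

Gamma

Character polarity is set by the outgroup: the derived state is whichever differs from the outgroup's state, so for C1, C3 the derived state is '0', and for the remaining characters it is '1'.
C1 (derived state '0') is shared by Alpha, Eta, and Gamma — a synapomorphy uniting that clade.
C2: derived state '1' in Eta and Gamma only — synapomorphy for {Eta, Gamma}.
C3 (derived state '0') is shared by all ingroup taxa — unites the whole ingroup.
Most parsimonious ingroup topology: ((Alpha,(Gamma,Eta)),Delta).
Eta and Gamma form a cherry on this tree, so they are sister taxa.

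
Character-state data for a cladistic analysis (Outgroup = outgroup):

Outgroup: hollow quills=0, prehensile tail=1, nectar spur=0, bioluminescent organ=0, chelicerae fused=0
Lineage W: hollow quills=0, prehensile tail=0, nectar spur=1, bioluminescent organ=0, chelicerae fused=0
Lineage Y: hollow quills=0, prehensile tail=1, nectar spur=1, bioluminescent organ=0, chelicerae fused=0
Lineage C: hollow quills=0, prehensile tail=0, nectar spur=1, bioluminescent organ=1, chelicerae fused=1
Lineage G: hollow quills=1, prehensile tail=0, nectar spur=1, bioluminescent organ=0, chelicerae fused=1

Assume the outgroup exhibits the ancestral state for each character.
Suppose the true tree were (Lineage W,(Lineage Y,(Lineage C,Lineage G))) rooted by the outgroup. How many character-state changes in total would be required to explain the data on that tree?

Map each character onto (Lineage W,(Lineage Y,(Lineage C,Lineage G))) (rooted by Outgroup) and count the minimum state changes it requires (Fitch parsimony):
hollow quills: 1; prehensile tail: 2; nectar spur: 1; bioluminescent organ: 1; chelicerae fused: 1.
Total tree length = 6.

6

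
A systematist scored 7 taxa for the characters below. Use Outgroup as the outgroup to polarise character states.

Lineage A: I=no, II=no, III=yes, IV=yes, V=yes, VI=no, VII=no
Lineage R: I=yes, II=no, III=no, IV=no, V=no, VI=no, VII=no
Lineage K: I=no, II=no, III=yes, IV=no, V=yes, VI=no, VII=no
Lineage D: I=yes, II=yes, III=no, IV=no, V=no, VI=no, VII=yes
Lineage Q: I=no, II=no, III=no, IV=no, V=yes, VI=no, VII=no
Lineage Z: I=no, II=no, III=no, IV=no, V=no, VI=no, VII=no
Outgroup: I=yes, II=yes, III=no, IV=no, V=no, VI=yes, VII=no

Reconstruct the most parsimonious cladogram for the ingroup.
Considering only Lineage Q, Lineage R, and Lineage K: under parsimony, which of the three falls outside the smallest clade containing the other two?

Lineage R

Character polarity is set by the outgroup: the derived state is whichever differs from the outgroup's state, so for I, II, VI the derived state is 'no', and for the remaining characters it is 'yes'.
I: derived state 'no' in Lineage A, Lineage K, Lineage Q, and Lineage Z only — synapomorphy for {Lineage A, Lineage K, Lineage Q, Lineage Z}.
II: derived state 'no' in Lineage A, Lineage K, Lineage Q, Lineage R, and Lineage Z only — synapomorphy for {Lineage A, Lineage K, Lineage Q, Lineage R, Lineage Z}.
III (derived state 'yes') is shared by Lineage A and Lineage K — a synapomorphy uniting that clade.
IV (derived state 'yes') is unique to Lineage A (autapomorphy; uninformative for grouping).
V: derived state 'yes' in Lineage A, Lineage K, and Lineage Q only — synapomorphy for {Lineage A, Lineage K, Lineage Q}.
All ingroup taxa share the derived state 'no' for VI; it defines the ingroup but does not resolve relationships within it.
VII (derived state 'yes') is unique to Lineage D (autapomorphy; uninformative for grouping).
Most parsimonious ingroup topology: (((Lineage Z,(Lineage Q,(Lineage A,Lineage K))),Lineage R),Lineage D).
Lineage Q and Lineage K share a more recent common ancestor with each other than either does with Lineage R, so Lineage R is the least closely related of the three.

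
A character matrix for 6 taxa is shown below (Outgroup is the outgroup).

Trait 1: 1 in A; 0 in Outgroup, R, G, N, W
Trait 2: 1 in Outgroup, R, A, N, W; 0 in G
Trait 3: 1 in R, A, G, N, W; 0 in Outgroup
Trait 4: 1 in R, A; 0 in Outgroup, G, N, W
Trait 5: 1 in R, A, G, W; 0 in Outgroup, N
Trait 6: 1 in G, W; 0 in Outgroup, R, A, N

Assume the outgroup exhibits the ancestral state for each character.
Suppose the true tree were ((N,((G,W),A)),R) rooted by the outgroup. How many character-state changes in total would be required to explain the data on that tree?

Map each character onto ((N,((G,W),A)),R) (rooted by Outgroup) and count the minimum state changes it requires (Fitch parsimony):
Trait 1: 1; Trait 2: 1; Trait 3: 1; Trait 4: 2; Trait 5: 2; Trait 6: 1.
Total tree length = 8.

8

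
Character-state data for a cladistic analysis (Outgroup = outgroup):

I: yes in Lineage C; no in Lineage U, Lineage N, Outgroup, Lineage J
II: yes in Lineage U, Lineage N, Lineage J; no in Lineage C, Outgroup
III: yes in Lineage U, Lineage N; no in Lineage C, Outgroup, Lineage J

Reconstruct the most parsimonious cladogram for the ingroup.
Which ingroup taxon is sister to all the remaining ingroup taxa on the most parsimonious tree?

Lineage C

The outgroup has state 'no' for every character, so 'yes' is the derived state throughout.
I (derived state 'yes') is unique to Lineage C (autapomorphy; uninformative for grouping).
Only Lineage J, Lineage N, and Lineage U show the derived state 'yes' for II, supporting them as a clade.
III: derived state 'yes' in Lineage N and Lineage U only — synapomorphy for {Lineage N, Lineage U}.
Most parsimonious ingroup topology: (((Lineage U,Lineage N),Lineage J),Lineage C).
Lineage C is sister to the clade containing all other ingroup taxa, so it is the earliest-diverging (most basal) ingroup lineage.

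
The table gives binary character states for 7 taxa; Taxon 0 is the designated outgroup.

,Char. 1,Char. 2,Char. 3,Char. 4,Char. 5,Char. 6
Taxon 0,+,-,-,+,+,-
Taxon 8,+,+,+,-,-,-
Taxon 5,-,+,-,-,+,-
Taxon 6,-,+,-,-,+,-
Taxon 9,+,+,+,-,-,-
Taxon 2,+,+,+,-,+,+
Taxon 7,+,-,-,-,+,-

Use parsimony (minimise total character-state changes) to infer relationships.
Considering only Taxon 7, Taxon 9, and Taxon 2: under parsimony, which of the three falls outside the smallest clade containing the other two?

Character polarity is set by the outgroup: the derived state is whichever differs from the outgroup's state, so for Char. 1, Char. 4, Char. 5 the derived state is '-', and for the remaining characters it is '+'.
Char. 1 (derived state '-') is shared by Taxon 5 and Taxon 6 — a synapomorphy uniting that clade.
Only Taxon 2, Taxon 5, Taxon 6, Taxon 8, and Taxon 9 show the derived state '+' for Char. 2, supporting them as a clade.
Only Taxon 2, Taxon 8, and Taxon 9 show the derived state '+' for Char. 3, supporting them as a clade.
All ingroup taxa share the derived state '-' for Char. 4; it defines the ingroup but does not resolve relationships within it.
Only Taxon 8 and Taxon 9 show the derived state '-' for Char. 5, supporting them as a clade.
Char. 6 (derived state '+') is unique to Taxon 2 (autapomorphy; uninformative for grouping).
Most parsimonious ingroup topology: ((((Taxon 8,Taxon 9),Taxon 2),(Taxon 5,Taxon 6)),Taxon 7).
Taxon 9 and Taxon 2 share a more recent common ancestor with each other than either does with Taxon 7, so Taxon 7 is the least closely related of the three.

Taxon 7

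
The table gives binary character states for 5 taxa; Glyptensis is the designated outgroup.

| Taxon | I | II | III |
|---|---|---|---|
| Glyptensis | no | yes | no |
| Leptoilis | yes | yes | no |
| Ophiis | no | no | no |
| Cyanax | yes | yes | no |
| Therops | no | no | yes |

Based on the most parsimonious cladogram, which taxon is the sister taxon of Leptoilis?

Character polarity is set by the outgroup: the derived state is whichever differs from the outgroup's state, so for II the derived state is 'no', and for the remaining characters it is 'yes'.
Only Cyanax and Leptoilis show the derived state 'yes' for I, supporting them as a clade.
Only Ophiis and Therops show the derived state 'no' for II, supporting them as a clade.
III (derived state 'yes') is unique to Therops (autapomorphy; uninformative for grouping).
Most parsimonious ingroup topology: ((Leptoilis,Cyanax),(Ophiis,Therops)).
Leptoilis and Cyanax form a cherry on this tree, so they are sister taxa.

Cyanax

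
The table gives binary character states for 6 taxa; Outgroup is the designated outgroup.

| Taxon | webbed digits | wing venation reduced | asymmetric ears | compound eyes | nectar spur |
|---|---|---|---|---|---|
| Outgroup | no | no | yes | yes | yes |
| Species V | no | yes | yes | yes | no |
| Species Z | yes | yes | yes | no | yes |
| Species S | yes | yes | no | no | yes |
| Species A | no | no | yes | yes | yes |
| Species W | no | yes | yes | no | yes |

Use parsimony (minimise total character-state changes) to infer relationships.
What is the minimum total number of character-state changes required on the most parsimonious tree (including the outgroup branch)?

5

Character polarity is set by the outgroup: the derived state is whichever differs from the outgroup's state, so for asymmetric ears, compound eyes, nectar spur the derived state is 'no', and for the remaining characters it is 'yes'.
webbed digits (derived state 'yes') is shared by Species S and Species Z — a synapomorphy uniting that clade.
wing venation reduced: derived state 'yes' in Species S, Species V, Species W, and Species Z only — synapomorphy for {Species S, Species V, Species W, Species Z}.
asymmetric ears: derived state 'no' in Species S only — an autapomorphy, so it tells us nothing about relationships among taxa.
compound eyes (derived state 'no') is shared by Species S, Species W, and Species Z — a synapomorphy uniting that clade.
nectar spur (derived state 'no') is unique to Species V (autapomorphy; uninformative for grouping).
Most parsimonious ingroup topology: ((Species V,((Species Z,Species S),Species W)),Species A).
Changes per character on this tree: webbed digits: 1; wing venation reduced: 1; asymmetric ears: 1; compound eyes: 1; nectar spur: 1.
Total = 5.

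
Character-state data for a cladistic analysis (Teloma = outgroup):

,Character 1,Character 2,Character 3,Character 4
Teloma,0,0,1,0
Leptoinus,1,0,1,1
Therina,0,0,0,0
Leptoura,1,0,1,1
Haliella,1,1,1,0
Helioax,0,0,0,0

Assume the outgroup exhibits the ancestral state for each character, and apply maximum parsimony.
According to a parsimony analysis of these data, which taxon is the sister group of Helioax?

Character polarity is set by the outgroup: the derived state is whichever differs from the outgroup's state, so for Character 3 the derived state is '0', and for the remaining characters it is '1'.
Character 1: derived state '1' in Haliella, Leptoinus, and Leptoura only — synapomorphy for {Haliella, Leptoinus, Leptoura}.
Character 2 (derived state '1') is unique to Haliella (autapomorphy; uninformative for grouping).
Character 3 (derived state '0') is shared by Helioax and Therina — a synapomorphy uniting that clade.
Only Leptoinus and Leptoura show the derived state '1' for Character 4, supporting them as a clade.
Most parsimonious ingroup topology: (((Leptoinus,Leptoura),Haliella),(Therina,Helioax)).
Helioax and Therina form a cherry on this tree, so they are sister taxa.

Therina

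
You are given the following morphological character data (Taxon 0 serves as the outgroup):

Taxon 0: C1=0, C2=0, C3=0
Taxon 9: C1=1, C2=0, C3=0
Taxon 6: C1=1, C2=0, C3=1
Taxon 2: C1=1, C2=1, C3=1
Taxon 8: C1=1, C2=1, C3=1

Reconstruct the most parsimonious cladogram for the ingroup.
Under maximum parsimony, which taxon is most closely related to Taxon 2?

The outgroup has state '0' for every character, so '1' is the derived state throughout.
C1 (derived state '1') is shared by all ingroup taxa — unites the whole ingroup.
Only Taxon 2 and Taxon 8 show the derived state '1' for C2, supporting them as a clade.
Only Taxon 2, Taxon 6, and Taxon 8 show the derived state '1' for C3, supporting them as a clade.
Most parsimonious ingroup topology: (Taxon 9,(Taxon 6,(Taxon 2,Taxon 8))).
Taxon 2 and Taxon 8 form a cherry on this tree, so they are sister taxa.

Taxon 8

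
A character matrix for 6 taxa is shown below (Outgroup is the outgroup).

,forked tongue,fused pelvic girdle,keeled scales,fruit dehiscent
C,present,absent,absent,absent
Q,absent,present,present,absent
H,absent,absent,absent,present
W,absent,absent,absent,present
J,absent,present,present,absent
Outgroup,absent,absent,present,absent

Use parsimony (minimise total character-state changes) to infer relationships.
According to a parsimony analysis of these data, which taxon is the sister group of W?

Character polarity is set by the outgroup: the derived state is whichever differs from the outgroup's state, so for keeled scales the derived state is 'absent', and for the remaining characters it is 'present'.
forked tongue (derived state 'present') is unique to C (autapomorphy; uninformative for grouping).
fused pelvic girdle (derived state 'present') is shared by J and Q — a synapomorphy uniting that clade.
Only C, H, and W show the derived state 'absent' for keeled scales, supporting them as a clade.
fruit dehiscent: derived state 'present' in H and W only — synapomorphy for {H, W}.
Most parsimonious ingroup topology: (((H,W),C),(J,Q)).
W and H form a cherry on this tree, so they are sister taxa.

H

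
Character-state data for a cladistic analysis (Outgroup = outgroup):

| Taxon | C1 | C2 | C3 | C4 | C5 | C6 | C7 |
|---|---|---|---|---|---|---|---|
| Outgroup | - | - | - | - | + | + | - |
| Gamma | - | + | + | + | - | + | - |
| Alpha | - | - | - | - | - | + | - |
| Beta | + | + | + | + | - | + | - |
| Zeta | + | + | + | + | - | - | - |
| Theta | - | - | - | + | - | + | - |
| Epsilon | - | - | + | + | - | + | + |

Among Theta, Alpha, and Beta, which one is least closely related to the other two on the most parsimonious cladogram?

Alpha

Character polarity is set by the outgroup: the derived state is whichever differs from the outgroup's state, so for C5, C6 the derived state is '-', and for the remaining characters it is '+'.
C1: derived state '+' in Beta and Zeta only — synapomorphy for {Beta, Zeta}.
Only Beta, Gamma, and Zeta show the derived state '+' for C2, supporting them as a clade.
C3 (derived state '+') is shared by Beta, Epsilon, Gamma, and Zeta — a synapomorphy uniting that clade.
C4 (derived state '+') is shared by Beta, Epsilon, Gamma, Theta, and Zeta — a synapomorphy uniting that clade.
All ingroup taxa share the derived state '-' for C5; it defines the ingroup but does not resolve relationships within it.
C6 (derived state '-') is unique to Zeta (autapomorphy; uninformative for grouping).
C7 (derived state '+') is unique to Epsilon (autapomorphy; uninformative for grouping).
Most parsimonious ingroup topology: ((((Gamma,(Beta,Zeta)),Epsilon),Theta),Alpha).
Theta and Beta share a more recent common ancestor with each other than either does with Alpha, so Alpha is the least closely related of the three.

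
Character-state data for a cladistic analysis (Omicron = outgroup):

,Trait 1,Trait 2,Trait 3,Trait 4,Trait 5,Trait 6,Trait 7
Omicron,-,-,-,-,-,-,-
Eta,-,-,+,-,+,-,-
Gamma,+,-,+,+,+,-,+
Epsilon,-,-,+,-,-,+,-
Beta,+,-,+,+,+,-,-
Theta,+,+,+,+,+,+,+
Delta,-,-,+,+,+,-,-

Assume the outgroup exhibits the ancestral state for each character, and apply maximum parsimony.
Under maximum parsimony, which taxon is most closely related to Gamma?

Theta

The outgroup has state '-' for every character, so '+' is the derived state throughout.
Only Beta, Gamma, and Theta show the derived state '+' for Trait 1, supporting them as a clade.
Trait 2 (derived state '+') is unique to Theta (autapomorphy; uninformative for grouping).
All ingroup taxa share the derived state '+' for Trait 3; it defines the ingroup but does not resolve relationships within it.
Only Beta, Delta, Gamma, and Theta show the derived state '+' for Trait 4, supporting them as a clade.
Trait 5 (derived state '+') is shared by Beta, Delta, Eta, Gamma, and Theta — a synapomorphy uniting that clade.
Trait 6 (state '+') occurs in Epsilon and Theta but conflicts with the nesting implied by the other characters — most parsimoniously interpreted as homoplasy.
Trait 7 (derived state '+') is shared by Gamma and Theta — a synapomorphy uniting that clade.
Most parsimonious ingroup topology: ((Eta,(((Gamma,Theta),Beta),Delta)),Epsilon).
Gamma and Theta form a cherry on this tree, so they are sister taxa.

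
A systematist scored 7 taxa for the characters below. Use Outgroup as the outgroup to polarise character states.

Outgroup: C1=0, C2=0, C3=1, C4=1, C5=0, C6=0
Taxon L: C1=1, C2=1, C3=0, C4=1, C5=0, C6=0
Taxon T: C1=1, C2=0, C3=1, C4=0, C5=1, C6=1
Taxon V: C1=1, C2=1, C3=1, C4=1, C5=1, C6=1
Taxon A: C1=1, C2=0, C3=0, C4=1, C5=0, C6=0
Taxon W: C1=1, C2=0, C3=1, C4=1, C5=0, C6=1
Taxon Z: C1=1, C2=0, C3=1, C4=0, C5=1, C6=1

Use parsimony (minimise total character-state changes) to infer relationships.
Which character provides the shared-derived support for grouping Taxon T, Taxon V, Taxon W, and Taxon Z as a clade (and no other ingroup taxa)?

C6

Character polarity is set by the outgroup: the derived state is whichever differs from the outgroup's state, so for C3, C4 the derived state is '0', and for the remaining characters it is '1'.
C1 (derived state '1') is shared by all ingroup taxa — unites the whole ingroup.
C2 (state '1') occurs in Taxon L and Taxon V but conflicts with the nesting implied by the other characters — most parsimoniously interpreted as homoplasy.
C3: derived state '0' in Taxon A and Taxon L only — synapomorphy for {Taxon A, Taxon L}.
C4 (derived state '0') is shared by Taxon T and Taxon Z — a synapomorphy uniting that clade.
C5: derived state '1' in Taxon T, Taxon V, and Taxon Z only — synapomorphy for {Taxon T, Taxon V, Taxon Z}.
Only Taxon T, Taxon V, Taxon W, and Taxon Z show the derived state '1' for C6, supporting them as a clade.
Most parsimonious ingroup topology: (((Taxon V,(Taxon T,Taxon Z)),Taxon W),(Taxon A,Taxon L)).
The clade {Taxon T, Taxon V, Taxon W, Taxon Z} is supported by C6: its derived state '1' occurs in exactly those taxa and in no other taxon (including the outgroup).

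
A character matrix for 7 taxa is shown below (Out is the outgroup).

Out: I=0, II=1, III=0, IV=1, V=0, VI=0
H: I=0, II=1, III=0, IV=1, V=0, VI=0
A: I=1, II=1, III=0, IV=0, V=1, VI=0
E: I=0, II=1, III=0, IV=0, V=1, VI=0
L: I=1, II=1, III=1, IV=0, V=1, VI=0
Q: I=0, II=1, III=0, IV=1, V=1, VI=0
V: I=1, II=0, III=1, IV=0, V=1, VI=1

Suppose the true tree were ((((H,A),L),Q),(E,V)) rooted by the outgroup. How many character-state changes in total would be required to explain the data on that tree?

Map each character onto ((((H,A),L),Q),(E,V)) (rooted by Out) and count the minimum state changes it requires (Fitch parsimony):
I: 3; II: 1; III: 2; IV: 3; V: 2; VI: 1.
Total tree length = 12.

12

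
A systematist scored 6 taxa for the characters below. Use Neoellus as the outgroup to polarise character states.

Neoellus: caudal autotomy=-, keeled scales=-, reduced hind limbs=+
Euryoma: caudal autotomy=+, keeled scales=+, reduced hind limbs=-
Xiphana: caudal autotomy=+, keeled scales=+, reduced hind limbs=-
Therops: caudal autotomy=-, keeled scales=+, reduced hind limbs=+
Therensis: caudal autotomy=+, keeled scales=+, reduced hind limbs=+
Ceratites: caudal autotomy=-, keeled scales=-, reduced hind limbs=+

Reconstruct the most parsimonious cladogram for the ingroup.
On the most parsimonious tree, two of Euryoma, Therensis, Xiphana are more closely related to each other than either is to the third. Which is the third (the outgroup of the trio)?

Character polarity is set by the outgroup: the derived state is whichever differs from the outgroup's state, so for reduced hind limbs the derived state is '-', and for the remaining characters it is '+'.
Only Euryoma, Therensis, and Xiphana show the derived state '+' for caudal autotomy, supporting them as a clade.
keeled scales: derived state '+' in Euryoma, Therensis, Therops, and Xiphana only — synapomorphy for {Euryoma, Therensis, Therops, Xiphana}.
reduced hind limbs: derived state '-' in Euryoma and Xiphana only — synapomorphy for {Euryoma, Xiphana}.
Most parsimonious ingroup topology: ((((Euryoma,Xiphana),Therensis),Therops),Ceratites).
Euryoma and Xiphana share a more recent common ancestor with each other than either does with Therensis, so Therensis is the least closely related of the three.

Therensis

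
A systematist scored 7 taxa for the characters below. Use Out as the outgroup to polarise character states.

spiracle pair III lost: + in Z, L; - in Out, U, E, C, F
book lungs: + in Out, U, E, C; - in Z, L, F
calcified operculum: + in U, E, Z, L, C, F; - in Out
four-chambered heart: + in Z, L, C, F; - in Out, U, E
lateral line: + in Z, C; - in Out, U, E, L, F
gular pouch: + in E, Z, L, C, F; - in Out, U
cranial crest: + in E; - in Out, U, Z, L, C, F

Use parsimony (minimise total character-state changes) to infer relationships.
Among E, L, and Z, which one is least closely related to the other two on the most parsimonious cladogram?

E

Character polarity is set by the outgroup: the derived state is whichever differs from the outgroup's state, so for book lungs the derived state is '-', and for the remaining characters it is '+'.
Only L and Z show the derived state '+' for spiracle pair III lost, supporting them as a clade.
book lungs (derived state '-') is shared by F, L, and Z — a synapomorphy uniting that clade.
All ingroup taxa share the derived state '+' for calcified operculum; it defines the ingroup but does not resolve relationships within it.
Only C, F, L, and Z show the derived state '+' for four-chambered heart, supporting them as a clade.
lateral line (state '+') occurs in C and Z but conflicts with the nesting implied by the other characters — most parsimoniously interpreted as homoplasy.
gular pouch: derived state '+' in C, E, F, L, and Z only — synapomorphy for {C, E, F, L, Z}.
cranial crest: derived state '+' in E only — an autapomorphy, so it tells us nothing about relationships among taxa.
Most parsimonious ingroup topology: (U,(E,(((Z,L),F),C))).
L and Z share a more recent common ancestor with each other than either does with E, so E is the least closely related of the three.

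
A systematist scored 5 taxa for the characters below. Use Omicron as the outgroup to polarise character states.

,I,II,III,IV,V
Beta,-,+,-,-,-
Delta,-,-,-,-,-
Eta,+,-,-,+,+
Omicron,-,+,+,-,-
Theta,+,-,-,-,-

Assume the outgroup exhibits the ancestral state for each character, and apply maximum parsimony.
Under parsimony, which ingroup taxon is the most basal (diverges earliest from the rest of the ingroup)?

Character polarity is set by the outgroup: the derived state is whichever differs from the outgroup's state, so for II, III the derived state is '-', and for the remaining characters it is '+'.
I: derived state '+' in Eta and Theta only — synapomorphy for {Eta, Theta}.
II (derived state '-') is shared by Delta, Eta, and Theta — a synapomorphy uniting that clade.
III (derived state '-') is shared by all ingroup taxa — unites the whole ingroup.
IV: derived state '+' in Eta only — an autapomorphy, so it tells us nothing about relationships among taxa.
V (derived state '+') is unique to Eta (autapomorphy; uninformative for grouping).
Most parsimonious ingroup topology: (Beta,((Theta,Eta),Delta)).
Beta is sister to the clade containing all other ingroup taxa, so it is the earliest-diverging (most basal) ingroup lineage.

Beta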